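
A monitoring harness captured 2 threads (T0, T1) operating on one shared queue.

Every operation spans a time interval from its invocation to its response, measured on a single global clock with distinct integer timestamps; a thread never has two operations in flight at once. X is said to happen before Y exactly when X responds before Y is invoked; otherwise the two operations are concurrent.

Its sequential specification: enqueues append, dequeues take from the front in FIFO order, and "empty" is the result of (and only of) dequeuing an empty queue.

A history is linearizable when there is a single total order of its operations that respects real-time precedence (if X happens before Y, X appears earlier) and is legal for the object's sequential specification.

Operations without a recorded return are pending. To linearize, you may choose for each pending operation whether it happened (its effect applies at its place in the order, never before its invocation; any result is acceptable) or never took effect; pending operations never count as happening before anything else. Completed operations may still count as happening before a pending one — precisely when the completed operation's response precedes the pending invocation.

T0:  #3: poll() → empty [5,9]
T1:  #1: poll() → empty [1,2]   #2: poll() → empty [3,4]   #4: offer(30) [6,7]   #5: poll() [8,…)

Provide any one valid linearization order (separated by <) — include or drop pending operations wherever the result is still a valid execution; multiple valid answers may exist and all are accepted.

step 1: #1 poll() → empty — queue <>
step 2: #2 poll() → empty — queue <>
step 3: #3 poll() → empty — queue <>
step 4: #4 offer(30) — queue <30>

#1 < #2 < #3 < #4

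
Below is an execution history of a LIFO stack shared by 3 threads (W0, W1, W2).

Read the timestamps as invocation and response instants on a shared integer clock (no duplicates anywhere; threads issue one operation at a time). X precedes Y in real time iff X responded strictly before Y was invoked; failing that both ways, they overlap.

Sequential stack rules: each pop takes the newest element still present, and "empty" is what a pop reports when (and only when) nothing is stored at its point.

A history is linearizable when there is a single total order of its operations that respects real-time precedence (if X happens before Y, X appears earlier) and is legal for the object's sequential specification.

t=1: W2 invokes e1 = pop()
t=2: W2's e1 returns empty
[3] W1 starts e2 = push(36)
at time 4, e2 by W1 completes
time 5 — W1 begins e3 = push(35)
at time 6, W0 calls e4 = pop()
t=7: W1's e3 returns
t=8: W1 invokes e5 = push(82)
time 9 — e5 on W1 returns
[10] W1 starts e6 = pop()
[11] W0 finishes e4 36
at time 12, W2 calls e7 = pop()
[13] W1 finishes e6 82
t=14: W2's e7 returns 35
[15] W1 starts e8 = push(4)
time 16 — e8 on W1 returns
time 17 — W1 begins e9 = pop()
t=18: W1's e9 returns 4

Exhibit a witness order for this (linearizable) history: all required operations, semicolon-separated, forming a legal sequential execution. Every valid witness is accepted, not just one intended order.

after step 1 (e1 pop() → empty): stack <>
after step 2 (e2 push(36)): stack <36>
after step 3 (e4 pop() → 36): stack <>
after step 4 (e3 push(35)): stack <35>
after step 5 (e5 push(82)): stack <35,82>
after step 6 (e6 pop() → 82): stack <35>
after step 7 (e7 pop() → 35): stack <>
after step 8 (e8 push(4)): stack <4>
after step 9 (e9 pop() → 4): stack <>

e1; e2; e4; e3; e5; e6; e7; e8; e9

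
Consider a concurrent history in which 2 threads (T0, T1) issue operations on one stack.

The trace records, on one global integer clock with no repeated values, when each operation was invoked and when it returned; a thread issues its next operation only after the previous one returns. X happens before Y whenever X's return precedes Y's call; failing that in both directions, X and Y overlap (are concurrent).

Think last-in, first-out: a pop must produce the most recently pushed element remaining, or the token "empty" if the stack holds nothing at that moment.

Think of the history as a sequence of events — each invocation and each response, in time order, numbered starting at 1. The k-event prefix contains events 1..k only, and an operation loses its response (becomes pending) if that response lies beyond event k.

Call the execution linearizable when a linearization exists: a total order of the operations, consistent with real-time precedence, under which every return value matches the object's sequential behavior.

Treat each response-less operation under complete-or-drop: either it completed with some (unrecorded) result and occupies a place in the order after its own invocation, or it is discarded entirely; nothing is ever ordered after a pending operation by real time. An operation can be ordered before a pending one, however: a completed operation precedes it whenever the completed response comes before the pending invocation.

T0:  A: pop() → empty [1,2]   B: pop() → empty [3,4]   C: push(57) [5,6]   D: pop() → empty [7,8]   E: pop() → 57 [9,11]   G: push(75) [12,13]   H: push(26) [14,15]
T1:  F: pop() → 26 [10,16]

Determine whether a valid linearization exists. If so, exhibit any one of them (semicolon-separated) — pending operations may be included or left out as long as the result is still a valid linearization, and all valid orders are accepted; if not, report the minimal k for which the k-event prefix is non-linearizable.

not linearizable — minimal violating prefix: 8 events

the violation lands at event 8, D's response at time 8: events 1..7 linearize, events 1..8 do not
the sole real-time-consistent order of 4 completed operations fails the stack replay
for example A, B, C, D fails at step 4: D pop() → empty is not legal there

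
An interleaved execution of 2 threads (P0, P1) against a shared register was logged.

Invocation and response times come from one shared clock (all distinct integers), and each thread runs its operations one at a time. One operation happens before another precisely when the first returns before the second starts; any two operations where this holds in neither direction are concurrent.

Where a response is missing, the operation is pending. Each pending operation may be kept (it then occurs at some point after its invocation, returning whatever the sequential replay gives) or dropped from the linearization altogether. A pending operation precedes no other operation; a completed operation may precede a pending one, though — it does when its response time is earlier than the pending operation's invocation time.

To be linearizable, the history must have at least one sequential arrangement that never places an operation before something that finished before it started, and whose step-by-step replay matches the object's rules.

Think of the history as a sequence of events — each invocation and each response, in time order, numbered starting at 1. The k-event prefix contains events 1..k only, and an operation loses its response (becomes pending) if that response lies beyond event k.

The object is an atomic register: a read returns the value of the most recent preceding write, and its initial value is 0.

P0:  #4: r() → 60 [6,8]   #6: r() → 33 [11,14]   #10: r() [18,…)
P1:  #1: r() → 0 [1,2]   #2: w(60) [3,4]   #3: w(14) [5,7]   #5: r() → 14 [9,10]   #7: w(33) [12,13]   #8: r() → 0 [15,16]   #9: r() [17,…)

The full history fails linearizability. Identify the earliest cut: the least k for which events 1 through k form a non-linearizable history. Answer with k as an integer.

events 1..15 are still linearizable — one witness is #1, #2, #4, #3, #5, #7, #6:
1. #1 r() → 0, leaving value 0
2. #2 w(60), leaving value 60
3. #4 r() → 60, leaving value 60
4. #3 w(14), leaving value 14
5. #5 r() → 14, leaving value 14
6. #7 w(33), leaving value 33
7. #6 r() → 33, leaving value 33
event 16 — #8's response, time 16 — after it, nothing linearizes
take #1, #2, #3, #4, #5, #6, #7, #8: step 4 already fails, because #4 r() → 60 cannot occur there
take #1, #2, #3, #4, #5, #7, #6, #8: step 4 already fails, because #4 r() → 60 cannot occur there

16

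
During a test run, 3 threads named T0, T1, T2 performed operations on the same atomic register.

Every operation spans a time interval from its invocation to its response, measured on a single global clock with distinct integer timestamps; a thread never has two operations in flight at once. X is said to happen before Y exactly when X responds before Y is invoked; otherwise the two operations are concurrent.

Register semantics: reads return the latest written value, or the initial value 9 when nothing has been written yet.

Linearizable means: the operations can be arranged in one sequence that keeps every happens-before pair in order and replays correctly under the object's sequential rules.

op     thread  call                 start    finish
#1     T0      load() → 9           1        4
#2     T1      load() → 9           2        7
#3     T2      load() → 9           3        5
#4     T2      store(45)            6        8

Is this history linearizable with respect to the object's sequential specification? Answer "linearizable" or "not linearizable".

witness order: #1, #2, #3, #4
after step 1 (#1 load() → 9): value 9
after step 2 (#2 load() → 9): value 9
after step 3 (#3 load() → 9): value 9
after step 4 (#4 store(45)): value 45

linearizable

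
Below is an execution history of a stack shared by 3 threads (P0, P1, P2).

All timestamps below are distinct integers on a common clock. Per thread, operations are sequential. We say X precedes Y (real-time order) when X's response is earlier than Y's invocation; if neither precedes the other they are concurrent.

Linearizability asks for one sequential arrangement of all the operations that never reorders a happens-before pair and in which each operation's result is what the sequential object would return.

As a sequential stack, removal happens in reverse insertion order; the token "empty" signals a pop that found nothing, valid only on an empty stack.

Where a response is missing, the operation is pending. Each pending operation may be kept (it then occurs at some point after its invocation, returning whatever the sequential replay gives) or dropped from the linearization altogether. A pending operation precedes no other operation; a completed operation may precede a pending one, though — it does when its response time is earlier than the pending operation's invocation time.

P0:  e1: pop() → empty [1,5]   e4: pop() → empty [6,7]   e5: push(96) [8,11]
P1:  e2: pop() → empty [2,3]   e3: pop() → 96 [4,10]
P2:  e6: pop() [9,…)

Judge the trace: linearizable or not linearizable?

linearizable

witness order: e1, e2, e4, e5, e3
step 1: e1 pop() → empty — stack <>
step 2: e2 pop() → empty — stack <>
step 3: e4 pop() → empty — stack <>
step 4: e5 push(96) — stack <96>
step 5: e3 pop() → 96 — stack <>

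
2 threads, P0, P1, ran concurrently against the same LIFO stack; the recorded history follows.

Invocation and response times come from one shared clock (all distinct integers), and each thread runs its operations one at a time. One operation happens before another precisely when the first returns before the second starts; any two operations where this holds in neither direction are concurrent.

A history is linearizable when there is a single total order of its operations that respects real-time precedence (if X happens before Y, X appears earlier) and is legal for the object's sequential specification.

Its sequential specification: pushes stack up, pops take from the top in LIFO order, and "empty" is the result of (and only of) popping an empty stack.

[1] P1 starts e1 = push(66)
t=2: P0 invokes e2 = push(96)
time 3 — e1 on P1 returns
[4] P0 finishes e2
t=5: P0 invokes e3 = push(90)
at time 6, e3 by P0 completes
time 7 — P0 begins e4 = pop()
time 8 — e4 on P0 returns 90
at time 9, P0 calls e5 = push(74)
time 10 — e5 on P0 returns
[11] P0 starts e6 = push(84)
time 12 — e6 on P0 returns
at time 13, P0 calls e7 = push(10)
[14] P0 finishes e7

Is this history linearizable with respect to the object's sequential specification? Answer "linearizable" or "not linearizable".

witness order: e1, e2, e3, e4, e5, e6, e7
1. e1 push(66), leaving stack <66>
2. e2 push(96), leaving stack <66,96>
3. e3 push(90), leaving stack <66,96,90>
4. e4 pop() → 90, leaving stack <66,96>
5. e5 push(74), leaving stack <66,96,74>
6. e6 push(84), leaving stack <66,96,74,84>
7. e7 push(10), leaving stack <66,96,74,84,10>

linearizable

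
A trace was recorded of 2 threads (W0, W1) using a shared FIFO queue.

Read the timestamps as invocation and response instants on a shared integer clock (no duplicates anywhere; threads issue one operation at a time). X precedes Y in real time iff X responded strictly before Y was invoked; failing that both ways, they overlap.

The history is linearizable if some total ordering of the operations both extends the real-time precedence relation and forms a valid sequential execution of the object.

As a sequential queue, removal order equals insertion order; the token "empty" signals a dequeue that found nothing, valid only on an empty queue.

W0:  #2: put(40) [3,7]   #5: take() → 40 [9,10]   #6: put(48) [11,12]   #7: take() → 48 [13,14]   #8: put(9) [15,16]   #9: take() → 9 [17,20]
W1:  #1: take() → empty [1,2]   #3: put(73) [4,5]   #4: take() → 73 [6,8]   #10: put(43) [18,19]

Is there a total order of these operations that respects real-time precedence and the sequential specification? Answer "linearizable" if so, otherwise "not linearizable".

linearizable

a witness: #1, #3, #2, #4, #5, #6, #7, #8, #9, #10
step 1: #1 take() → empty — queue <>
step 2: #3 put(73) — queue <73>
step 3: #2 put(40) — queue <73,40>
step 4: #4 take() → 73 — queue <40>
step 5: #5 take() → 40 — queue <>
step 6: #6 put(48) — queue <48>
step 7: #7 take() → 48 — queue <>
step 8: #8 put(9) — queue <9>
step 9: #9 take() → 9 — queue <>
step 10: #10 put(43) — queue <43>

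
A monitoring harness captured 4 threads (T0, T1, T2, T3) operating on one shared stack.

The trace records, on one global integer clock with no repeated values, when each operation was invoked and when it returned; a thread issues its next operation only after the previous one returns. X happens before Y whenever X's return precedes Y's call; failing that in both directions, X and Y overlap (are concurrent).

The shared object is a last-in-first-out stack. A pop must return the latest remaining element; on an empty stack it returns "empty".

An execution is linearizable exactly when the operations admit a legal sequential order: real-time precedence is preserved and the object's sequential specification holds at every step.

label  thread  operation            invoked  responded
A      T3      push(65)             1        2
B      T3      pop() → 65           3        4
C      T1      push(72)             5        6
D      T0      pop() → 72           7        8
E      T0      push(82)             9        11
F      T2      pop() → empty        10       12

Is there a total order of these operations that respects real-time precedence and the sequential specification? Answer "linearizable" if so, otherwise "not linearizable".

one valid linearization: A, B, C, D, F, E
step 1: A push(65) — stack <65>
step 2: B pop() → 65 — stack <>
step 3: C push(72) — stack <72>
step 4: D pop() → 72 — stack <>
step 5: F pop() → empty — stack <>
step 6: E push(82) — stack <82>

linearizable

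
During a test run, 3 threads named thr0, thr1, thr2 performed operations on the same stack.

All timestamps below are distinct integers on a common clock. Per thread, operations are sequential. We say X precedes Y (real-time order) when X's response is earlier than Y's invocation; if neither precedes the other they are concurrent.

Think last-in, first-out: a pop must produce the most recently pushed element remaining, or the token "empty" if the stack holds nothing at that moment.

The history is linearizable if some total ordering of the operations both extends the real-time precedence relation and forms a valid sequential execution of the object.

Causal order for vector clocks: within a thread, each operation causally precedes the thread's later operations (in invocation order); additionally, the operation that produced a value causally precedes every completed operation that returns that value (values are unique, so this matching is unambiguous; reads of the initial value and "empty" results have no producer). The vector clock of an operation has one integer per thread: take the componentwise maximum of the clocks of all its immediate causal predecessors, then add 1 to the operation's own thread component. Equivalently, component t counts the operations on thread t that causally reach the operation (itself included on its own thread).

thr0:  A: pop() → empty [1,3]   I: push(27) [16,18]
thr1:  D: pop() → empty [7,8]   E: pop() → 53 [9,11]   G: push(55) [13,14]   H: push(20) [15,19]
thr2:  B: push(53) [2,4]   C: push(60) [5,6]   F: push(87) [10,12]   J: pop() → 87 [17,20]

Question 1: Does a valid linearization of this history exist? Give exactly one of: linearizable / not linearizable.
cut after 7 events: linearizable; cut after 8 events (D responds, time 8): not linearizable
every one of the 2 real-time-consistent orders over 4 completed stack ops fails the sequential spec
e.g. A, B, C, D: illegal at step 4, since D pop() → empty cannot apply there
e.g. B, A, C, D: illegal at step 2, since A pop() → empty cannot apply there

not linearizable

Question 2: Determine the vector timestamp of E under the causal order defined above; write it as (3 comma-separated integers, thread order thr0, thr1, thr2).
invoked at 2, B has no predecessors; its own thr2 bump gives (0, 0, 1)
invoked at 7, D has no predecessors; its own thr1 bump gives (0, 1, 0)
invoked at 1, A has no predecessors; its own thr0 bump gives (1, 0, 0)
from VC(B)=(0, 0, 1), C (invoked 5) maxes components and bumps thr2 → (0, 0, 2)
from VC(A)=(1, 0, 0), I (invoked 16) maxes components and bumps thr0 → (2, 0, 0)
from VC(C)=(0, 0, 2), F (invoked 10) maxes components and bumps thr2 → (0, 0, 3)
from VC(B)=(0, 0, 1), VC(D)=(0, 1, 0), E (invoked 9) maxes components and bumps thr1 → (0, 2, 1)
from VC(F)=(0, 0, 3), J (invoked 17) maxes components and bumps thr2 → (0, 0, 4)
from VC(E)=(0, 2, 1), G (invoked 13) maxes components and bumps thr1 → (0, 3, 1)
from VC(G)=(0, 3, 1), H (invoked 15) maxes components and bumps thr1 → (0, 4, 1)
target: VC(E) = (0, 2, 1)

(0, 2, 1)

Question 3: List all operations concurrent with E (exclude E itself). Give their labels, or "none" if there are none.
E spans [9,11]: anything still running between times 9 and 11 counts as concurrent
A [1,3]: before
B [2,4]: before
C [5,6]: before
D [7,8]: before
F [10,12]: concurrent
G [13,14]: after
H [15,19]: after
I [16,18]: after
J [17,20]: after

F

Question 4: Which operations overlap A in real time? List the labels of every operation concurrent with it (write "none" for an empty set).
concurrent with A ([1,3]): every op whose interval crosses 1..3
B [2,4]: concurrent
C [5,6]: after
D [7,8]: after
E [9,11]: after
F [10,12]: after
G [13,14]: after
H [15,19]: after
I [16,18]: after
J [17,20]: after

B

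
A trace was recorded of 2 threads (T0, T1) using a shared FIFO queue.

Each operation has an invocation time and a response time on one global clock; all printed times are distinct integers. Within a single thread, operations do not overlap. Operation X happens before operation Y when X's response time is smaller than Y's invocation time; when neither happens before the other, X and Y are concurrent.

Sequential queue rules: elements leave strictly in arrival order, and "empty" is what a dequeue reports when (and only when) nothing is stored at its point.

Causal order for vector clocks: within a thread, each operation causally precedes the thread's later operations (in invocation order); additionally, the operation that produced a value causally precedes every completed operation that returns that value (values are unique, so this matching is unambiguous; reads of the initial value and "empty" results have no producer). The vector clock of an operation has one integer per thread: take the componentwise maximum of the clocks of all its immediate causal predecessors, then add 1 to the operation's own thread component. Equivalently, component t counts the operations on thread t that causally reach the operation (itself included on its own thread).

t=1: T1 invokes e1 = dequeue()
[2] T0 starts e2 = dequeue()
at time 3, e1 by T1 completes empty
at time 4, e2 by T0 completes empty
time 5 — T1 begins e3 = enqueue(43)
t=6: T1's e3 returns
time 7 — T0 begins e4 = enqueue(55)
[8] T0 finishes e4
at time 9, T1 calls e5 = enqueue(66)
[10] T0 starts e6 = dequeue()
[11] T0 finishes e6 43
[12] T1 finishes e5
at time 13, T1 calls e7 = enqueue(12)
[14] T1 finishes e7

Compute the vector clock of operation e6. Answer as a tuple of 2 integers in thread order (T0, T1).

invoked at 1, e1 has no predecessors; its own T1 bump gives (0, 1)
invoked at 2, e2 has no predecessors; its own T0 bump gives (1, 0)
invoked at 5, e3 merges VC(e1)=(0, 1) and bumps T1's slot → (0, 2)
invoked at 7, e4 merges VC(e2)=(1, 0) and bumps T0's slot → (2, 0)
invoked at 9, e5 merges VC(e3)=(0, 2) and bumps T1's slot → (0, 3)
invoked at 13, e7 merges VC(e5)=(0, 3) and bumps T1's slot → (0, 4)
invoked at 10, e6 merges VC(e3)=(0, 2), VC(e4)=(2, 0) and bumps T0's slot → (3, 2)
target: VC(e6) = (3, 2)

(3, 2)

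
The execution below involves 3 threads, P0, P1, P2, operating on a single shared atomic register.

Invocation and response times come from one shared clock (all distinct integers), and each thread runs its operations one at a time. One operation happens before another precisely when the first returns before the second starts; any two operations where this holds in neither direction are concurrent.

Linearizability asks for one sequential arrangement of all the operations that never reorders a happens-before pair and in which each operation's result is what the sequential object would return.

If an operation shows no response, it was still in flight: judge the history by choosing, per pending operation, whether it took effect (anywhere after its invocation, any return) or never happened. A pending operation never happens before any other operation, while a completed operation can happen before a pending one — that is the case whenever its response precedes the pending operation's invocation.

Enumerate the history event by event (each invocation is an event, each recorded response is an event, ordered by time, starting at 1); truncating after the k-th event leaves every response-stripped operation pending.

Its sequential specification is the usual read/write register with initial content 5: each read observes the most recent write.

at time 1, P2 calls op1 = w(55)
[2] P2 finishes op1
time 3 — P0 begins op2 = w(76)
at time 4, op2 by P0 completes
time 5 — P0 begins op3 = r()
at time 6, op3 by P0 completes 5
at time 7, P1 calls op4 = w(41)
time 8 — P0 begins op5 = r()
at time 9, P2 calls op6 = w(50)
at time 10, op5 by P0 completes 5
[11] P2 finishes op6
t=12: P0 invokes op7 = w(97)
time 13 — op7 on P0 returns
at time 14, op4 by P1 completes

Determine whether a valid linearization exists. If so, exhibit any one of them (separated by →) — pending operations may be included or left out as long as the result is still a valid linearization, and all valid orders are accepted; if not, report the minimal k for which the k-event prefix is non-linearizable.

prefix check: 1..5 passes, 1..6 fails once op3's time-6 response joins
a single order respects real time; the 3 completed atomic register operations fail replay along it
one such order, op1, op2, op3, breaks at step 3 where op3 r() → 5 is illegal

not linearizable — minimal violating prefix: 6 events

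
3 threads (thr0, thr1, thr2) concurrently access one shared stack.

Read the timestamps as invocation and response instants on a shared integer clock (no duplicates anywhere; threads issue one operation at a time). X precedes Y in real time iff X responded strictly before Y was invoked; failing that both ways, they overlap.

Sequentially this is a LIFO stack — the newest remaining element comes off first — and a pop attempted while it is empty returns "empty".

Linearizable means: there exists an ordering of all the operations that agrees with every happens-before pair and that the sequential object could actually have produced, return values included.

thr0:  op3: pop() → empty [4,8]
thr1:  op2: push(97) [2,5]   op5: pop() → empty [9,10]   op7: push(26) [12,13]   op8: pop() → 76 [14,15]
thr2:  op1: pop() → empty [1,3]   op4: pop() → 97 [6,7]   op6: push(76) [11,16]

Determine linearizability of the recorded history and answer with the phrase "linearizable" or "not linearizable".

linearizable

one valid linearization: op1, op2, op4, op3, op5, op7, op6, op8
1. op1 pop() → empty, leaving stack <>
2. op2 push(97), leaving stack <97>
3. op4 pop() → 97, leaving stack <>
4. op3 pop() → empty, leaving stack <>
5. op5 pop() → empty, leaving stack <>
6. op7 push(26), leaving stack <26>
7. op6 push(76), leaving stack <26,76>
8. op8 pop() → 76, leaving stack <26>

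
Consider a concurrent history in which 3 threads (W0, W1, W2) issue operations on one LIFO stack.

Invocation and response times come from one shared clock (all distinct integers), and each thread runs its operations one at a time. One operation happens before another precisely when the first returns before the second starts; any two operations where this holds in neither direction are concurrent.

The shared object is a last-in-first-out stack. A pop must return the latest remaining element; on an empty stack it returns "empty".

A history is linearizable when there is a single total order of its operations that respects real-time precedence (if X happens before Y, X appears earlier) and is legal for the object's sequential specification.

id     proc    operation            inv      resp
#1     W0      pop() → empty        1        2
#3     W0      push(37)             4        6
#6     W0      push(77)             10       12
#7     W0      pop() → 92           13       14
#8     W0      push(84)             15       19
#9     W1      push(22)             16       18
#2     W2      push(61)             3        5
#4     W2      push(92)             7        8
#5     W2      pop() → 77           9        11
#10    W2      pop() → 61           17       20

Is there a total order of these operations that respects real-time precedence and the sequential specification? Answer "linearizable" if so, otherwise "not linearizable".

witness order: #1, #3, #2, #4, #6, #5, #7, #10, #8, #9
after step 1 (#1 pop() → empty): stack <>
after step 2 (#3 push(37)): stack <37>
after step 3 (#2 push(61)): stack <37,61>
after step 4 (#4 push(92)): stack <37,61,92>
after step 5 (#6 push(77)): stack <37,61,92,77>
after step 6 (#5 pop() → 77): stack <37,61,92>
after step 7 (#7 pop() → 92): stack <37,61>
after step 8 (#10 pop() → 61): stack <37>
after step 9 (#8 push(84)): stack <37,84>
after step 10 (#9 push(22)): stack <37,84,22>

linearizable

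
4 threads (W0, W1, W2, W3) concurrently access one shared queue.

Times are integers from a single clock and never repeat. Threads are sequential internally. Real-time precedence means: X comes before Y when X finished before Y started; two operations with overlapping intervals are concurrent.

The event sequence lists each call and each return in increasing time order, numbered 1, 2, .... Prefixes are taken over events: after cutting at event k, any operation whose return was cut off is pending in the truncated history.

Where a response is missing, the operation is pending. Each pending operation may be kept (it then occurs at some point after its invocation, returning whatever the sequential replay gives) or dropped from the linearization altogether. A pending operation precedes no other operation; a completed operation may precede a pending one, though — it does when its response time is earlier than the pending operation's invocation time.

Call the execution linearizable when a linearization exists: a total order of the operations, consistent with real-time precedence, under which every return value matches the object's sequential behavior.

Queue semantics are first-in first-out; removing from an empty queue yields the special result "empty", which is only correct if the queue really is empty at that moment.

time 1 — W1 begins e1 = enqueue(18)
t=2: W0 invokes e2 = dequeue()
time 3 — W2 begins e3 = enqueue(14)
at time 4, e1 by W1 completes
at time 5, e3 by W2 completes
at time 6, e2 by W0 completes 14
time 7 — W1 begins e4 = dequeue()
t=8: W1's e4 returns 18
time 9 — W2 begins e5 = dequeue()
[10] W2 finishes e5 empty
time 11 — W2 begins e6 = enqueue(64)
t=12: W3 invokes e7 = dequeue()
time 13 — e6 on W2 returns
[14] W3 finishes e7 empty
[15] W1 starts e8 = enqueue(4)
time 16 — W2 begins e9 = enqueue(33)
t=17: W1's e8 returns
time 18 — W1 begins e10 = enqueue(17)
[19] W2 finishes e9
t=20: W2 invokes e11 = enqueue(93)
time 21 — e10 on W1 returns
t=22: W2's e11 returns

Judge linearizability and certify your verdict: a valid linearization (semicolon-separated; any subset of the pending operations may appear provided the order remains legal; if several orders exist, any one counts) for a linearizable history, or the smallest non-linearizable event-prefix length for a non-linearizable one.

after step 1 (e3 enqueue(14)): queue <14>
after step 2 (e1 enqueue(18)): queue <14,18>
after step 3 (e2 dequeue() → 14): queue <18>
after step 4 (e4 dequeue() → 18): queue <>
after step 5 (e5 dequeue() → empty): queue <>
after step 6 (e7 dequeue() → empty): queue <>
after step 7 (e6 enqueue(64)): queue <64>
after step 8 (e8 enqueue(4)): queue <64,4>
after step 9 (e9 enqueue(33)): queue <64,4,33>
after step 10 (e10 enqueue(17)): queue <64,4,33,17>
after step 11 (e11 enqueue(93)): queue <64,4,33,17,93>

linearizable — witness: e3; e1; e2; e4; e5; e7; e6; e8; e9; e10; e11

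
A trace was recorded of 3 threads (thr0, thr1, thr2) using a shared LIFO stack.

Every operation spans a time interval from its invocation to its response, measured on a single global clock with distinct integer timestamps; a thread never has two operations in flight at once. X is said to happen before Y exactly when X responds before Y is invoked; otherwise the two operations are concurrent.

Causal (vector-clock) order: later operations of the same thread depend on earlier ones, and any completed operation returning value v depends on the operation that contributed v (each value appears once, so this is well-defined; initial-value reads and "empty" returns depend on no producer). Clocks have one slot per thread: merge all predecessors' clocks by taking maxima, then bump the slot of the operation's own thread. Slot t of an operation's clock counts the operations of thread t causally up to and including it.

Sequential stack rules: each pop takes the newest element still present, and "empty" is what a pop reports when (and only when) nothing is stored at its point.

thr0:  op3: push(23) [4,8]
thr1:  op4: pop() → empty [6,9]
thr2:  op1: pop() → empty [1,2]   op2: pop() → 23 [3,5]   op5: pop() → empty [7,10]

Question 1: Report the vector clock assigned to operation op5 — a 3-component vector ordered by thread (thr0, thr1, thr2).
op1 (invocation 1): nothing precedes it; thr2's component alone gives (0, 0, 1)
op4 (invocation 6): nothing precedes it; thr1's component alone gives (0, 1, 0)
op3 (invocation 4): nothing precedes it; thr0's component alone gives (1, 0, 0)
op2 (invocation 3): componentwise max over VC(op1)=(0, 0, 1), VC(op3)=(1, 0, 0), +1 at thr2, giving (1, 0, 2)
op5 (invocation 7): componentwise max over VC(op2)=(1, 0, 2), +1 at thr2, giving (1, 0, 3)
target: VC(op5) = (1, 0, 3)

(1, 0, 3)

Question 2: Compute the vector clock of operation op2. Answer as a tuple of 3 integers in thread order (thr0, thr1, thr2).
no predecessors for op1 (invoked 1): thr2 increments from zero → (0, 0, 1)
no predecessors for op4 (invoked 6): thr1 increments from zero → (0, 1, 0)
no predecessors for op3 (invoked 4): thr0 increments from zero → (1, 0, 0)
op2, invoked 3, takes VC(op1)=(0, 0, 1), VC(op3)=(1, 0, 0) under max, adds 1 for thr2 → (1, 0, 2)
op5, invoked 7, takes VC(op2)=(1, 0, 2) under max, adds 1 for thr2 → (1, 0, 3)
target: VC(op2) = (1, 0, 2)

(1, 0, 2)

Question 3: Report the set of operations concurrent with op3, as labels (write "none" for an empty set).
op3 runs from 4 to 8; window-overlapping ops are concurrent
op1 [1,2]: before
op2 [3,5]: concurrent
op4 [6,9]: concurrent
op5 [7,10]: concurrent

op2, op4, op5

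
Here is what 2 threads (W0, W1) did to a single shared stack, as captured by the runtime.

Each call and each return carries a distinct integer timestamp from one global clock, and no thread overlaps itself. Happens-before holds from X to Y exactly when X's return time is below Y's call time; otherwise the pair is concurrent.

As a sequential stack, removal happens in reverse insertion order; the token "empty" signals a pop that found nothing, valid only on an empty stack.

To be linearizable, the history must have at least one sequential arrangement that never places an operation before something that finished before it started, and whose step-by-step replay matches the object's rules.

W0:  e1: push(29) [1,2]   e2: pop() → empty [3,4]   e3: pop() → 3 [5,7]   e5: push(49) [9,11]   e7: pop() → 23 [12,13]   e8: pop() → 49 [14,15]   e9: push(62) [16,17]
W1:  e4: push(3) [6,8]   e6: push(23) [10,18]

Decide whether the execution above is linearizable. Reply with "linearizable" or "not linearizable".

cut after 3 events: linearizable; cut after 4 events (e2 responds, time 4): not linearizable
a single order respects real time; the 2 completed stack operations fail replay along it
for example e1, e2 fails at step 2: e2 pop() → empty is not legal there

not linearizable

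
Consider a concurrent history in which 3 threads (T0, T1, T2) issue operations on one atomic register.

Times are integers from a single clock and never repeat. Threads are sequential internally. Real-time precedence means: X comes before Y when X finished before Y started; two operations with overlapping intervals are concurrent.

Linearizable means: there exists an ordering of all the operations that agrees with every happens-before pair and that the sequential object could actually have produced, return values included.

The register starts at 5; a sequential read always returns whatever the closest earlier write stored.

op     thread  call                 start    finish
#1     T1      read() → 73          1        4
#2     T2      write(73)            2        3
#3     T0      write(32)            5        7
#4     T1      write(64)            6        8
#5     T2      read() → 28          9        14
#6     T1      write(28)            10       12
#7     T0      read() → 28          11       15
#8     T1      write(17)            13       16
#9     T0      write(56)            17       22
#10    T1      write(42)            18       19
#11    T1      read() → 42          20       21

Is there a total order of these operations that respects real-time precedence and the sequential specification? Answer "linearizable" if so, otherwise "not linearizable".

linearizable

a witness: #2, #1, #3, #4, #6, #5, #7, #8, #9, #10, #11
after step 1 (#2 write(73)): value 73
after step 2 (#1 read() → 73): value 73
after step 3 (#3 write(32)): value 32
after step 4 (#4 write(64)): value 64
after step 5 (#6 write(28)): value 28
after step 6 (#5 read() → 28): value 28
after step 7 (#7 read() → 28): value 28
after step 8 (#8 write(17)): value 17
after step 9 (#9 write(56)): value 56
after step 10 (#10 write(42)): value 42
after step 11 (#11 read() → 42): value 42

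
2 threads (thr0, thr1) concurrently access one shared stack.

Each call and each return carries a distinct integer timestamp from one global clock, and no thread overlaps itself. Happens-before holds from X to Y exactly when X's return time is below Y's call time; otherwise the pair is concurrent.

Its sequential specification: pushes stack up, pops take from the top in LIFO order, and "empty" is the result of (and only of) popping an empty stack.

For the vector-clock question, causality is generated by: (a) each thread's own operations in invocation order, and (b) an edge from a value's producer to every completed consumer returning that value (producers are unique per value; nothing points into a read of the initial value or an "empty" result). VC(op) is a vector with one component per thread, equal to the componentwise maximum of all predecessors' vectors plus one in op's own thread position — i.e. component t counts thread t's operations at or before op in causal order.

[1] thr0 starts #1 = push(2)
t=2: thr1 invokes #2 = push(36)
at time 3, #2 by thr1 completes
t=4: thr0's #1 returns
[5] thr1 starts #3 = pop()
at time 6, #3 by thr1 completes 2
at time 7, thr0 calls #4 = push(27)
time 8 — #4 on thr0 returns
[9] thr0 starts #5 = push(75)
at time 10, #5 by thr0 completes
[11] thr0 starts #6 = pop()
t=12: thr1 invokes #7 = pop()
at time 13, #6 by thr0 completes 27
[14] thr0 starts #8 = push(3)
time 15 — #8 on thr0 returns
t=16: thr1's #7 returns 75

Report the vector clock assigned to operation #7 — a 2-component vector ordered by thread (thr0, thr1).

(3, 3)

#2 (invocation 2): nothing precedes it; thr1's component alone gives (0, 1)
#1 (invocation 1): nothing precedes it; thr0's component alone gives (1, 0)
merge at #4 (invoked 7): VC(#1)=(1, 0), own-thread bump on thr0 → (2, 0)
merge at #3 (invoked 5): VC(#1)=(1, 0), VC(#2)=(0, 1), own-thread bump on thr1 → (1, 2)
merge at #5 (invoked 9): VC(#4)=(2, 0), own-thread bump on thr0 → (3, 0)
merge at #6 (invoked 11): VC(#4)=(2, 0), VC(#5)=(3, 0), own-thread bump on thr0 → (4, 0)
merge at #8 (invoked 14): VC(#6)=(4, 0), own-thread bump on thr0 → (5, 0)
merge at #7 (invoked 12): VC(#3)=(1, 2), VC(#5)=(3, 0), own-thread bump on thr1 → (3, 3)
target: VC(#7) = (3, 3)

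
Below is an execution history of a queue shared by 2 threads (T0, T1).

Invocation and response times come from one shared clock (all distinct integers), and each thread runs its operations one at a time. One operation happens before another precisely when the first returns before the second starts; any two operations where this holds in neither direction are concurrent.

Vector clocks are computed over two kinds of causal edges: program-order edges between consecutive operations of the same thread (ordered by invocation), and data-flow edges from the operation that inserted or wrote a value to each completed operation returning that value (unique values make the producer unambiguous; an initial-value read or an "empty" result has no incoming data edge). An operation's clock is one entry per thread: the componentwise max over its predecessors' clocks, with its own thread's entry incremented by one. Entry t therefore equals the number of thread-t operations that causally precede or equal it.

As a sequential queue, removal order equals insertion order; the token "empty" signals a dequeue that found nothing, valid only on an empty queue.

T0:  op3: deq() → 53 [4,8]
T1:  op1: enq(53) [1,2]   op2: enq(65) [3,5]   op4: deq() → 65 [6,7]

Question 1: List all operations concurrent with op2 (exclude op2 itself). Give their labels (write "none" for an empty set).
op3

op2 spans [3,5]: anything still running between times 3 and 5 counts as concurrent
op1 [1,2]: before
op3 [4,8]: concurrent
op4 [6,7]: after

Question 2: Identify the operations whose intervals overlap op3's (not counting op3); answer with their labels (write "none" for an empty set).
op2, op4

op3 spans [4,8]; an op avoiding the whole window 4..8 is ordered, any other is concurrent
op1 [1,2]: before
op2 [3,5]: concurrent
op4 [6,7]: concurrent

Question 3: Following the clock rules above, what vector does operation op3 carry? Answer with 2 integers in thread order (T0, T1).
(1, 1)

VC(op1, invoked at 1): no causal predecessors; +1 on T1 → (0, 1)
invoked at 3, op2 merges VC(op1)=(0, 1) and bumps T1's slot → (0, 2)
invoked at 4, op3 merges VC(op1)=(0, 1) and bumps T0's slot → (1, 1)
invoked at 6, op4 merges VC(op2)=(0, 2) and bumps T1's slot → (0, 3)
target: VC(op3) = (1, 1)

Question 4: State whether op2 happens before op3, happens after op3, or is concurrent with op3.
concurrent

op2 spans [3,5], op3 spans [4,8]
the intervals overlap in both directions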